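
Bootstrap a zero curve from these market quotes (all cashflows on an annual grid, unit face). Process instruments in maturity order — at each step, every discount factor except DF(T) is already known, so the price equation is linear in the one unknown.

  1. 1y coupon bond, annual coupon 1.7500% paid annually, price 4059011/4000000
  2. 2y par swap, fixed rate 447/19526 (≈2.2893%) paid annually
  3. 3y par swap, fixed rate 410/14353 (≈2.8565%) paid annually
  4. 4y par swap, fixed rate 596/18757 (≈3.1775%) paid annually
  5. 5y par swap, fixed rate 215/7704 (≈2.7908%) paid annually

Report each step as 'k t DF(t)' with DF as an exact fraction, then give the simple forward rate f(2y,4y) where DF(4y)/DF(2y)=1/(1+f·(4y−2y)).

step 1 [1y] bond c/1=7/400: DF=(4059011/4000000 − 7/400·(0))/(1+7/400) = 9973/10000 ≈ 0.997300
step 2 [2y] swap r/1=447/19526: DF=(1 − 447/19526·(0.997300))/(1+447/19526) = 9553/10000 ≈ 0.955300
step 3 [3y] swap r/1=410/14353: DF=(1 − 410/14353·(0.997300+0.955300))/(1+410/14353) = 459/500 ≈ 0.918000
step 4 [4y] swap r/1=596/18757: DF=(1 − 596/18757·(0.997300+0.955300+0.918000))/(1+596/18757) = 1101/1250 ≈ 0.880800
step 5 [5y] swap r/1=215/7704: DF=(1 − 215/7704·(0.997300+0.955300+0.918000+0.880800))/(1+215/7704) = 871/1000 ≈ 0.871000

1 1 9973/10000
2 2 9553/10000
3 3 459/500
4 4 1101/1250
5 5 871/1000
f(2y,4y) = ((9553/10000)/(1101/1250) − 1)/(2) = 745/17616 ≈ 4.2291%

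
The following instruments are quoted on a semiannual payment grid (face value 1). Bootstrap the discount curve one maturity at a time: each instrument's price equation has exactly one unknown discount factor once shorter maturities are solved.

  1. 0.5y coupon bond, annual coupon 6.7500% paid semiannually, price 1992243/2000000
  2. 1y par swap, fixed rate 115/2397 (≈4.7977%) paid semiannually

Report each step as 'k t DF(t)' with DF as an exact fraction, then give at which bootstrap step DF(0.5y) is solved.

1 1/2 2409/2500
2 1 477/500
DF(0.5y) is solved at step 1

step 1 [0.5y] bond c/2=27/800: DF=(1992243/2000000 − 27/800·(0))/(1+27/800) = 2409/2500 ≈ 0.963600
step 2 [1y] swap r/2=115/4794: DF=(1 − 115/4794·(0.963600))/(1+115/4794) = 477/500 ≈ 0.954000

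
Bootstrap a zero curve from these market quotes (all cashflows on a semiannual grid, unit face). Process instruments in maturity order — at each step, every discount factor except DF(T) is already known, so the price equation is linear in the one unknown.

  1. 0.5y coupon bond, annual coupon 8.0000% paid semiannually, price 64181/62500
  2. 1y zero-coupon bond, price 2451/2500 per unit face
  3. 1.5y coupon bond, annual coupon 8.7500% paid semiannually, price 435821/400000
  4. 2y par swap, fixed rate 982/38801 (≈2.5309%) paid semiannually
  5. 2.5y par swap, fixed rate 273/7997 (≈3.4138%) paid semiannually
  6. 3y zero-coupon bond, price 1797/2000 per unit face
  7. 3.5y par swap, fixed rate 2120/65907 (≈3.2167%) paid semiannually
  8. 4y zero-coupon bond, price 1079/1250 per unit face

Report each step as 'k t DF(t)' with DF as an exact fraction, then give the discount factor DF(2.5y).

step 1 [0.5y] bond c/2=1/25: DF=(64181/62500 − 1/25·(0))/(1+1/25) = 4937/5000 ≈ 0.987400
step 2 [1y] zero: DF = P = 2451/2500 ≈ 0.980400
step 3 [1.5y] bond c/2=7/160: DF=(435821/400000 − 7/160·(0.987400+0.980400))/(1+7/160) = 4807/5000 ≈ 0.961400
step 4 [2y] swap r/2=491/38801: DF=(1 − 491/38801·(0.987400+0.980400+0.961400))/(1+491/38801) = 9509/10000 ≈ 0.950900
step 5 [2.5y] swap r/2=273/15994: DF=(1 − 273/15994·(0.987400+0.980400+0.961400+0.950900))/(1+273/15994) = 9181/10000 ≈ 0.918100
step 6 [3y] zero: DF = P = 1797/2000 ≈ 0.898500
step 7 [3.5y] swap r/2=1060/65907: DF=(1 − 1060/65907·(0.987400+0.980400+0.961400+0.950900+0.918100+0.898500))/(1+1060/65907) = 447/500 ≈ 0.894000
step 8 [4y] zero: DF = P = 1079/1250 ≈ 0.863200

1 1/2 4937/5000
2 1 2451/2500
3 3/2 4807/5000
4 2 9509/10000
5 5/2 9181/10000
6 3 1797/2000
7 7/2 447/500
8 4 1079/1250
DF(2.5y) = 9181/10000 ≈ 0.918100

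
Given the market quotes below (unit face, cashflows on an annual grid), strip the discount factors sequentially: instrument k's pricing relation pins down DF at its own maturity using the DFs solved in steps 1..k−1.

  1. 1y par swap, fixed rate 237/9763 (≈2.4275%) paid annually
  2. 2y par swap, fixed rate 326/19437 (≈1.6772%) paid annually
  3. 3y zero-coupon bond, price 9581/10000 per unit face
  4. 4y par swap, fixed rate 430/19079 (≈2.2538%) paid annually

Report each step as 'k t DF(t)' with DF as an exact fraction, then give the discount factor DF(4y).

step 1 [1y] swap r/1=237/9763: DF=(1 − 237/9763·(0))/(1+237/9763) = 9763/10000 ≈ 0.976300
step 2 [2y] swap r/1=326/19437: DF=(1 − 326/19437·(0.976300))/(1+326/19437) = 4837/5000 ≈ 0.967400
step 3 [3y] zero: DF = P = 9581/10000 ≈ 0.958100
step 4 [4y] swap r/1=430/19079: DF=(1 − 430/19079·(0.976300+0.967400+0.958100))/(1+430/19079) = 457/500 ≈ 0.914000

1 1 9763/10000
2 2 4837/5000
3 3 9581/10000
4 4 457/500
DF(4y) = 457/500 ≈ 0.914000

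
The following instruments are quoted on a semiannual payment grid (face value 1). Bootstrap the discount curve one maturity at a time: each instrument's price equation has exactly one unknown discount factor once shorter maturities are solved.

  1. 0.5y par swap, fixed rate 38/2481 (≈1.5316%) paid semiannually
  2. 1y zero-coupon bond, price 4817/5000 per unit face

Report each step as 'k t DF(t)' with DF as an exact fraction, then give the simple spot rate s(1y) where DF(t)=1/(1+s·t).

step 1 [0.5y] swap r/2=19/2481: DF=(1 − 19/2481·(0))/(1+19/2481) = 2481/2500 ≈ 0.992400
step 2 [1y] zero: DF = P = 4817/5000 ≈ 0.963400

1 1/2 2481/2500
2 1 4817/5000
s(1y) = (1/(4817/5000) − 1)/(1) = 183/4817 ≈ 3.7990%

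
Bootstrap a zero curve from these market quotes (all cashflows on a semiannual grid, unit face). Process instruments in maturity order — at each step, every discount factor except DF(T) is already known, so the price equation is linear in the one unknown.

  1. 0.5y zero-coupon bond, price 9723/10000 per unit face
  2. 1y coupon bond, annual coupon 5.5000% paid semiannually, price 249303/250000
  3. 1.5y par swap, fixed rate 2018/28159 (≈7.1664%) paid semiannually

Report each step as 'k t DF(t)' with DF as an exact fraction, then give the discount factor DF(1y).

step 1 [0.5y] zero: DF = P = 9723/10000 ≈ 0.972300
step 2 [1y] bond c/2=11/400: DF=(249303/250000 − 11/400·(0.972300))/(1+11/400) = 1889/2000 ≈ 0.944500
step 3 [1.5y] swap r/2=1009/28159: DF=(1 − 1009/28159·(0.972300+0.944500))/(1+1009/28159) = 8991/10000 ≈ 0.899100

1 1/2 9723/10000
2 1 1889/2000
3 3/2 8991/10000
DF(1y) = 1889/2000 ≈ 0.944500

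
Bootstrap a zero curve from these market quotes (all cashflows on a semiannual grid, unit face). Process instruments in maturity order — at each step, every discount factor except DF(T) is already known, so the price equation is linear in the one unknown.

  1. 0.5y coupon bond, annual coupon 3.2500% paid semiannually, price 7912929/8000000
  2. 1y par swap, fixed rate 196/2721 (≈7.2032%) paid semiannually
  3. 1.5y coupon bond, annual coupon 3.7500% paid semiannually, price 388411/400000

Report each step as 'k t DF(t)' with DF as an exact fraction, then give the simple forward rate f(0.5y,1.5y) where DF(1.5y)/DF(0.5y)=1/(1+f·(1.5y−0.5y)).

1 1/2 9733/10000
2 1 4657/5000
3 3/2 9181/10000
f(0.5y,1.5y) = ((9733/10000)/(9181/10000) − 1)/(1) = 552/9181 ≈ 6.0124%

step 1 [0.5y] bond c/2=13/800: DF=(7912929/8000000 − 13/800·(0))/(1+13/800) = 9733/10000 ≈ 0.973300
step 2 [1y] swap r/2=98/2721: DF=(1 − 98/2721·(0.973300))/(1+98/2721) = 4657/5000 ≈ 0.931400
step 3 [1.5y] bond c/2=3/160: DF=(388411/400000 − 3/160·(0.973300+0.931400))/(1+3/160) = 9181/10000 ≈ 0.918100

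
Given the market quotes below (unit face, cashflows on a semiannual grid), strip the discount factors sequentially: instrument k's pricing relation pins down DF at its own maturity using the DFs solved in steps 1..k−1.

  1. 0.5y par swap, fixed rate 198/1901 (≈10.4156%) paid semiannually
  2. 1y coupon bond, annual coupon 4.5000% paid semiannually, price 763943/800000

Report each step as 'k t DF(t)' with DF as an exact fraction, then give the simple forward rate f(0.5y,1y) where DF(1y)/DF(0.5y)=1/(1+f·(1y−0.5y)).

1 1/2 1901/2000
2 1 913/1000
f(0.5y,1y) = ((1901/2000)/(913/1000) − 1)/(1/2) = 75/913 ≈ 8.2147%

step 1 [0.5y] swap r/2=99/1901: DF=(1 − 99/1901·(0))/(1+99/1901) = 1901/2000 ≈ 0.950500
step 2 [1y] bond c/2=9/400: DF=(763943/800000 − 9/400·(0.950500))/(1+9/400) = 913/1000 ≈ 0.913000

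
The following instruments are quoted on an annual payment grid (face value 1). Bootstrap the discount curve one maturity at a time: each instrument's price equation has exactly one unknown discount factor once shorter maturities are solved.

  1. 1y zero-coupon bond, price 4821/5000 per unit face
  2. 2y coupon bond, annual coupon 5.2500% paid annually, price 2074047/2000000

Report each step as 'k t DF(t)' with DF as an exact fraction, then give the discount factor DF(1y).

step 1 [1y] zero: DF = P = 4821/5000 ≈ 0.964200
step 2 [2y] bond c/1=21/400: DF=(2074047/2000000 − 21/400·(0.964200))/(1+21/400) = 2343/2500 ≈ 0.937200

1 1 4821/5000
2 2 2343/2500
DF(1y) = 4821/5000 ≈ 0.964200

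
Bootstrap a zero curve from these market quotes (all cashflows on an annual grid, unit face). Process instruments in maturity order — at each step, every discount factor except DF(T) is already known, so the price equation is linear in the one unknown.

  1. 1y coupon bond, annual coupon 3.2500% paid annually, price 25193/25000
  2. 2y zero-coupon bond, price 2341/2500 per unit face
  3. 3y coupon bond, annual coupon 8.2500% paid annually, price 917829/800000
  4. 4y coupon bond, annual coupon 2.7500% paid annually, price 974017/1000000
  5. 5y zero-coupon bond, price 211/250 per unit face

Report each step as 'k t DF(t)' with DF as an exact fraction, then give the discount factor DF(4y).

step 1 [1y] bond c/1=13/400: DF=(25193/25000 − 13/400·(0))/(1+13/400) = 122/125 ≈ 0.976000
step 2 [2y] zero: DF = P = 2341/2500 ≈ 0.936400
step 3 [3y] bond c/1=33/400: DF=(917829/800000 − 33/400·(0.976000+0.936400))/(1+33/400) = 9141/10000 ≈ 0.914100
step 4 [4y] bond c/1=11/400: DF=(974017/1000000 − 11/400·(0.976000+0.936400+0.914100))/(1+11/400) = 8723/10000 ≈ 0.872300
step 5 [5y] zero: DF = P = 211/250 ≈ 0.844000

1 1 122/125
2 2 2341/2500
3 3 9141/10000
4 4 8723/10000
5 5 211/250
DF(4y) = 8723/10000 ≈ 0.872300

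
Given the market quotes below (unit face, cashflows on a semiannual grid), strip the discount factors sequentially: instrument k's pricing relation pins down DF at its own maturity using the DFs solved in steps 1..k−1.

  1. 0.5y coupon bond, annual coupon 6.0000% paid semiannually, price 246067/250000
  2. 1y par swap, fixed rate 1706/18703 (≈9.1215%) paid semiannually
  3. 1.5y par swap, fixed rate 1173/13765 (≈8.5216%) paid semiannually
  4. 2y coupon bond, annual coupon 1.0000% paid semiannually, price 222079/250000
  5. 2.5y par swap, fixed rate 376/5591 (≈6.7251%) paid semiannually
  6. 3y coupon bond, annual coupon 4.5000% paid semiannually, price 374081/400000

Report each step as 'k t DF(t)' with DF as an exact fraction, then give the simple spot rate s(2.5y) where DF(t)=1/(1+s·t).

step 1 [0.5y] bond c/2=3/100: DF=(246067/250000 − 3/100·(0))/(1+3/100) = 2389/2500 ≈ 0.955600
step 2 [1y] swap r/2=853/18703: DF=(1 − 853/18703·(0.955600))/(1+853/18703) = 9147/10000 ≈ 0.914700
step 3 [1.5y] swap r/2=1173/27530: DF=(1 − 1173/27530·(0.955600+0.914700))/(1+1173/27530) = 8827/10000 ≈ 0.882700
step 4 [2y] bond c/2=1/200: DF=(222079/250000 − 1/200·(0.955600+0.914700+0.882700))/(1+1/200) = 4351/5000 ≈ 0.870200
step 5 [2.5y] swap r/2=188/5591: DF=(1 − 188/5591·(0.955600+0.914700+0.882700+0.870200))/(1+188/5591) = 531/625 ≈ 0.849600
step 6 [3y] bond c/2=9/400: DF=(374081/400000 − 9/400·(0.955600+0.914700+0.882700+0.870200+0.849600))/(1+9/400) = 4081/5000 ≈ 0.816200

1 1/2 2389/2500
2 1 9147/10000
3 3/2 8827/10000
4 2 4351/5000
5 5/2 531/625
6 3 4081/5000
s(2.5y) = (1/(531/625) − 1)/(5/2) = 188/2655 ≈ 7.0810%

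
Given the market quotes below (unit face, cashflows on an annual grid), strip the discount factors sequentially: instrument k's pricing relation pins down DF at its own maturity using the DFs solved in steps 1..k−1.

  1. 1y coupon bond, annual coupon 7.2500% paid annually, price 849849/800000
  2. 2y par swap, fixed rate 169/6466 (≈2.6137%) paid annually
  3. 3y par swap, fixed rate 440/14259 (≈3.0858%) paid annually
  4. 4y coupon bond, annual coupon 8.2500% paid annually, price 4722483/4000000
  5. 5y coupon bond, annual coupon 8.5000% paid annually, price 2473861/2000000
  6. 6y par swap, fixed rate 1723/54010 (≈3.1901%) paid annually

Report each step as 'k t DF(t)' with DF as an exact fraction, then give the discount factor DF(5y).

step 1 [1y] bond c/1=29/400: DF=(849849/800000 − 29/400·(0))/(1+29/400) = 1981/2000 ≈ 0.990500
step 2 [2y] swap r/1=169/6466: DF=(1 − 169/6466·(0.990500))/(1+169/6466) = 9493/10000 ≈ 0.949300
step 3 [3y] swap r/1=440/14259: DF=(1 − 440/14259·(0.990500+0.949300))/(1+440/14259) = 114/125 ≈ 0.912000
step 4 [4y] bond c/1=33/400: DF=(4722483/4000000 − 33/400·(0.990500+0.949300+0.912000))/(1+33/400) = 8733/10000 ≈ 0.873300
step 5 [5y] bond c/1=17/200: DF=(2473861/2000000 − 17/200·(0.990500+0.949300+0.912000+0.873300))/(1+17/200) = 4241/5000 ≈ 0.848200
step 6 [6y] swap r/1=1723/54010: DF=(1 − 1723/54010·(0.990500+0.949300+0.912000+0.873300+0.848200))/(1+1723/54010) = 8277/10000 ≈ 0.827700

1 1 1981/2000
2 2 9493/10000
3 3 114/125
4 4 8733/10000
5 5 4241/5000
6 6 8277/10000
DF(5y) = 4241/5000 ≈ 0.848200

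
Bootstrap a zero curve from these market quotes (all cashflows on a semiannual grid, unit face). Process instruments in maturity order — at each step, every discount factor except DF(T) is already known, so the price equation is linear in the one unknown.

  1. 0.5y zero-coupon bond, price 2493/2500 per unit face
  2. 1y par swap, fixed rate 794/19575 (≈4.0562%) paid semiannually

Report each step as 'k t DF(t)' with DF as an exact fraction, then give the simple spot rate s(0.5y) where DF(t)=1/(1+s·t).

step 1 [0.5y] zero: DF = P = 2493/2500 ≈ 0.997200
step 2 [1y] swap r/2=397/19575: DF=(1 − 397/19575·(0.997200))/(1+397/19575) = 9603/10000 ≈ 0.960300

1 1/2 2493/2500
2 1 9603/10000
s(0.5y) = (1/(2493/2500) − 1)/(1/2) = 14/2493 ≈ 0.5616%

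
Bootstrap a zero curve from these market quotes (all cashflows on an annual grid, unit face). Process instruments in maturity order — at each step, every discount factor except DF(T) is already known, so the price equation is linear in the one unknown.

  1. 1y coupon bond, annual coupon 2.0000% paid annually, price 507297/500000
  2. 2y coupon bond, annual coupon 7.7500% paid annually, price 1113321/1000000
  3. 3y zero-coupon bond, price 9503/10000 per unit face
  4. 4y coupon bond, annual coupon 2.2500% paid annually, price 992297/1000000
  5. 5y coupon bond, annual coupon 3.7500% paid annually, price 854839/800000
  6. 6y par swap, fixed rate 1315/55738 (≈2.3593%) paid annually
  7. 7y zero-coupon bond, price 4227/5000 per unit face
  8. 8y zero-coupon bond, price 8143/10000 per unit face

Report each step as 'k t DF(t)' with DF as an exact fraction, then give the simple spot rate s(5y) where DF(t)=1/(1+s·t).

1 1 9947/10000
2 2 9617/10000
3 3 9503/10000
4 4 1813/2000
5 5 8921/10000
6 6 1737/2000
7 7 4227/5000
8 8 8143/10000
s(5y) = (1/(8921/10000) − 1)/(5) = 1079/44605 ≈ 2.4190%

step 1 [1y] bond c/1=1/50: DF=(507297/500000 − 1/50·(0))/(1+1/50) = 9947/10000 ≈ 0.994700
step 2 [2y] bond c/1=31/400: DF=(1113321/1000000 − 31/400·(0.994700))/(1+31/400) = 9617/10000 ≈ 0.961700
step 3 [3y] zero: DF = P = 9503/10000 ≈ 0.950300
step 4 [4y] bond c/1=9/400: DF=(992297/1000000 − 9/400·(0.994700+0.961700+0.950300))/(1+9/400) = 1813/2000 ≈ 0.906500
step 5 [5y] bond c/1=3/80: DF=(854839/800000 − 3/80·(0.994700+0.961700+0.950300+0.906500))/(1+3/80) = 8921/10000 ≈ 0.892100
step 6 [6y] swap r/1=1315/55738: DF=(1 − 1315/55738·(0.994700+0.961700+0.950300+0.906500+0.892100))/(1+1315/55738) = 1737/2000 ≈ 0.868500
step 7 [7y] zero: DF = P = 4227/5000 ≈ 0.845400
step 8 [8y] zero: DF = P = 8143/10000 ≈ 0.814300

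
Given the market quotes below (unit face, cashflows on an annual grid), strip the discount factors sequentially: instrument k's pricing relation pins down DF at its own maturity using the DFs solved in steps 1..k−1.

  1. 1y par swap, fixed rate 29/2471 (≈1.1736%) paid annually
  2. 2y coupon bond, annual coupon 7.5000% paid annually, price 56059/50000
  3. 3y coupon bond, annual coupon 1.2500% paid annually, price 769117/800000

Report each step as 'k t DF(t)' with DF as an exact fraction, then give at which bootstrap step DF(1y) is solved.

1 1 2471/2500
2 2 487/500
3 3 9253/10000
DF(1y) is solved at step 1

step 1 [1y] swap r/1=29/2471: DF=(1 − 29/2471·(0))/(1+29/2471) = 2471/2500 ≈ 0.988400
step 2 [2y] bond c/1=3/40: DF=(56059/50000 − 3/40·(0.988400))/(1+3/40) = 487/500 ≈ 0.974000
step 3 [3y] bond c/1=1/80: DF=(769117/800000 − 1/80·(0.988400+0.974000))/(1+1/80) = 9253/10000 ≈ 0.925300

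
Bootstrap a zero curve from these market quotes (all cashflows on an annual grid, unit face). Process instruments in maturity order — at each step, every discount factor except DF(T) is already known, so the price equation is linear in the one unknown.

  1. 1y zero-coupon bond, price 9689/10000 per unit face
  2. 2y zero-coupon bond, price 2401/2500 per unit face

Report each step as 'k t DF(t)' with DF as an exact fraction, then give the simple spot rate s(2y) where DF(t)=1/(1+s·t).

1 1 9689/10000
2 2 2401/2500
s(2y) = (1/(2401/2500) − 1)/(2) = 99/4802 ≈ 2.0616%

step 1 [1y] zero: DF = P = 9689/10000 ≈ 0.968900
step 2 [2y] zero: DF = P = 2401/2500 ≈ 0.960400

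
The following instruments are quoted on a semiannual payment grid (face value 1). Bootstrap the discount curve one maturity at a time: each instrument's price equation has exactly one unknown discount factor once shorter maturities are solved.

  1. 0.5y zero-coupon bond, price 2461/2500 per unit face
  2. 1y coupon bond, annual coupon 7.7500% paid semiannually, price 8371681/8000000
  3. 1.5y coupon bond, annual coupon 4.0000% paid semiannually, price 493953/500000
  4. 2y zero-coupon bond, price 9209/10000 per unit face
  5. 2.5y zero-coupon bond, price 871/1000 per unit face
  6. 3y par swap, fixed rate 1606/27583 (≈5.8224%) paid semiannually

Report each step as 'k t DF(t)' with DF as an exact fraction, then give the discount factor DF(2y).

1 1/2 2461/2500
2 1 9707/10000
3 3/2 4651/5000
4 2 9209/10000
5 5/2 871/1000
6 3 4197/5000
DF(2y) = 9209/10000 ≈ 0.920900

step 1 [0.5y] zero: DF = P = 2461/2500 ≈ 0.984400
step 2 [1y] bond c/2=31/800: DF=(8371681/8000000 − 31/800·(0.984400))/(1+31/800) = 9707/10000 ≈ 0.970700
step 3 [1.5y] bond c/2=1/50: DF=(493953/500000 − 1/50·(0.984400+0.970700))/(1+1/50) = 4651/5000 ≈ 0.930200
step 4 [2y] zero: DF = P = 9209/10000 ≈ 0.920900
step 5 [2.5y] zero: DF = P = 871/1000 ≈ 0.871000
step 6 [3y] swap r/2=803/27583: DF=(1 − 803/27583·(0.984400+0.970700+0.930200+0.920900+0.871000))/(1+803/27583) = 4197/5000 ≈ 0.839400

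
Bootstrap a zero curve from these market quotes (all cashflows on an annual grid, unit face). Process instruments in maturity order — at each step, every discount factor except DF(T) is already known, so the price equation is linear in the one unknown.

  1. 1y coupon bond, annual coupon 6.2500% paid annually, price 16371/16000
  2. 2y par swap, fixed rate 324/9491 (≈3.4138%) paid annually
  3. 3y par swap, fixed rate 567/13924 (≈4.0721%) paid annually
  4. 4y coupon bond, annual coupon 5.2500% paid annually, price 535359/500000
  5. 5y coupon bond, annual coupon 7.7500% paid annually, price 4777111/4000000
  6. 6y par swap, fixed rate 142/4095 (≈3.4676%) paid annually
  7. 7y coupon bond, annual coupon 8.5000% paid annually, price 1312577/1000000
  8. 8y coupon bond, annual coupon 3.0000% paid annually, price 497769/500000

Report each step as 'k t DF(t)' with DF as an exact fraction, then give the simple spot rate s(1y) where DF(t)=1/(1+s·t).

1 1 963/1000
2 2 1169/1250
3 3 4433/5000
4 4 549/625
5 5 8449/10000
6 6 4077/5000
7 7 7927/10000
8 8 1971/2500
s(1y) = (1/(963/1000) − 1)/(1) = 37/963 ≈ 3.8422%

step 1 [1y] bond c/1=1/16: DF=(16371/16000 − 1/16·(0))/(1+1/16) = 963/1000 ≈ 0.963000
step 2 [2y] swap r/1=324/9491: DF=(1 − 324/9491·(0.963000))/(1+324/9491) = 1169/1250 ≈ 0.935200
step 3 [3y] swap r/1=567/13924: DF=(1 − 567/13924·(0.963000+0.935200))/(1+567/13924) = 4433/5000 ≈ 0.886600
step 4 [4y] bond c/1=21/400: DF=(535359/500000 − 21/400·(0.963000+0.935200+0.886600))/(1+21/400) = 549/625 ≈ 0.878400
step 5 [5y] bond c/1=31/400: DF=(4777111/4000000 − 31/400·(0.963000+0.935200+0.886600+0.878400))/(1+31/400) = 8449/10000 ≈ 0.844900
step 6 [6y] swap r/1=142/4095: DF=(1 − 142/4095·(0.963000+0.935200+0.886600+0.878400+0.844900))/(1+142/4095) = 4077/5000 ≈ 0.815400
step 7 [7y] bond c/1=17/200: DF=(1312577/1000000 − 17/200·(0.963000+0.935200+0.886600+0.878400+0.844900+0.815400))/(1+17/200) = 7927/10000 ≈ 0.792700
step 8 [8y] bond c/1=3/100: DF=(497769/500000 − 3/100·(0.963000+0.935200+0.886600+0.878400+0.844900+0.815400+0.792700))/(1+3/100) = 1971/2500 ≈ 0.788400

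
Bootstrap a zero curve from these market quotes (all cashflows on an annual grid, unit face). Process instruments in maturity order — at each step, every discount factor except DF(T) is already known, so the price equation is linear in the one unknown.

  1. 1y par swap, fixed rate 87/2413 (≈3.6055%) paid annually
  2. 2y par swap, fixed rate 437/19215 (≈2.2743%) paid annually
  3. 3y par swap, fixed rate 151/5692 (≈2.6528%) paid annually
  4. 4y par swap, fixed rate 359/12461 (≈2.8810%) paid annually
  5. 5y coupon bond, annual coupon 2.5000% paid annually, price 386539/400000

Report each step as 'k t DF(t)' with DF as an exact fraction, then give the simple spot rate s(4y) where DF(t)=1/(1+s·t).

1 1 2413/2500
2 2 9563/10000
3 3 1849/2000
4 4 8923/10000
5 5 2129/2500
s(4y) = (1/(8923/10000) − 1)/(4) = 1077/35692 ≈ 3.0175%

step 1 [1y] swap r/1=87/2413: DF=(1 − 87/2413·(0))/(1+87/2413) = 2413/2500 ≈ 0.965200
step 2 [2y] swap r/1=437/19215: DF=(1 − 437/19215·(0.965200))/(1+437/19215) = 9563/10000 ≈ 0.956300
step 3 [3y] swap r/1=151/5692: DF=(1 − 151/5692·(0.965200+0.956300))/(1+151/5692) = 1849/2000 ≈ 0.924500
step 4 [4y] swap r/1=359/12461: DF=(1 − 359/12461·(0.965200+0.956300+0.924500))/(1+359/12461) = 8923/10000 ≈ 0.892300
step 5 [5y] bond c/1=1/40: DF=(386539/400000 − 1/40·(0.965200+0.956300+0.924500+0.892300))/(1+1/40) = 2129/2500 ≈ 0.851600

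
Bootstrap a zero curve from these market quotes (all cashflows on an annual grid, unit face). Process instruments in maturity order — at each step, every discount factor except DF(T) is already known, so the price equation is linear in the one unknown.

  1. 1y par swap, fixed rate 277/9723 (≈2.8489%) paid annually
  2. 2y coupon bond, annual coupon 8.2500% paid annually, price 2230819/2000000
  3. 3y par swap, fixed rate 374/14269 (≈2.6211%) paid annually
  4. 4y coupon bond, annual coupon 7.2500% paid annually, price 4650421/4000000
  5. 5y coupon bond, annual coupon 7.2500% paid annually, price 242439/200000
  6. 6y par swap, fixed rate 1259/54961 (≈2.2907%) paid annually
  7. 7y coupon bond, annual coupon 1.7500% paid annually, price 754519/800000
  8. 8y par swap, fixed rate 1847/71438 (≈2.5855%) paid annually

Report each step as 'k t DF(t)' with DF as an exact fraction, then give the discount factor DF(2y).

1 1 9723/10000
2 2 9563/10000
3 3 2313/2500
4 4 8911/10000
5 5 8771/10000
6 6 8741/10000
7 7 2081/2500
8 8 8153/10000
DF(2y) = 9563/10000 ≈ 0.956300

step 1 [1y] swap r/1=277/9723: DF=(1 − 277/9723·(0))/(1+277/9723) = 9723/10000 ≈ 0.972300
step 2 [2y] bond c/1=33/400: DF=(2230819/2000000 − 33/400·(0.972300))/(1+33/400) = 9563/10000 ≈ 0.956300
step 3 [3y] swap r/1=374/14269: DF=(1 − 374/14269·(0.972300+0.956300))/(1+374/14269) = 2313/2500 ≈ 0.925200
step 4 [4y] bond c/1=29/400: DF=(4650421/4000000 − 29/400·(0.972300+0.956300+0.925200))/(1+29/400) = 8911/10000 ≈ 0.891100
step 5 [5y] bond c/1=29/400: DF=(242439/200000 − 29/400·(0.972300+0.956300+0.925200+0.891100))/(1+29/400) = 8771/10000 ≈ 0.877100
step 6 [6y] swap r/1=1259/54961: DF=(1 − 1259/54961·(0.972300+0.956300+0.925200+0.891100+0.877100))/(1+1259/54961) = 8741/10000 ≈ 0.874100
step 7 [7y] bond c/1=7/400: DF=(754519/800000 − 7/400·(0.972300+0.956300+0.925200+0.891100+0.877100+0.874100))/(1+7/400) = 2081/2500 ≈ 0.832400
step 8 [8y] swap r/1=1847/71438: DF=(1 − 1847/71438·(0.972300+0.956300+0.925200+0.891100+0.877100+0.874100+0.832400))/(1+1847/71438) = 8153/10000 ≈ 0.815300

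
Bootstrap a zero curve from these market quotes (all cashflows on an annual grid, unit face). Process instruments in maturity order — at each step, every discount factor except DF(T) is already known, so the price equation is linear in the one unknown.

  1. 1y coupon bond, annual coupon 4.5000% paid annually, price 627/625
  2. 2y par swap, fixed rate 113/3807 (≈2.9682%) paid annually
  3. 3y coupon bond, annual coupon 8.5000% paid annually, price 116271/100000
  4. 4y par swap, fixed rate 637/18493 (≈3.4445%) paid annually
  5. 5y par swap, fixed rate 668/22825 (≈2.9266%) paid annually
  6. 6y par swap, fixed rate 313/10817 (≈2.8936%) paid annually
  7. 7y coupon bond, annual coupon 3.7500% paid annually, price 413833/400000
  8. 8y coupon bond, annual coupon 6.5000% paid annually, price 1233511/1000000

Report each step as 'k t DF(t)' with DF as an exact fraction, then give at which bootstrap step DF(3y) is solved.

1 1 24/25
2 2 1887/2000
3 3 369/400
4 4 4363/5000
5 5 1083/1250
6 6 1687/2000
7 7 8017/10000
8 8 487/625
DF(3y) is solved at step 3

step 1 [1y] bond c/1=9/200: DF=(627/625 − 9/200·(0))/(1+9/200) = 24/25 ≈ 0.960000
step 2 [2y] swap r/1=113/3807: DF=(1 − 113/3807·(0.960000))/(1+113/3807) = 1887/2000 ≈ 0.943500
step 3 [3y] bond c/1=17/200: DF=(116271/100000 − 17/200·(0.960000+0.943500))/(1+17/200) = 369/400 ≈ 0.922500
step 4 [4y] swap r/1=637/18493: DF=(1 − 637/18493·(0.960000+0.943500+0.922500))/(1+637/18493) = 4363/5000 ≈ 0.872600
step 5 [5y] swap r/1=668/22825: DF=(1 − 668/22825·(0.960000+0.943500+0.922500+0.872600))/(1+668/22825) = 1083/1250 ≈ 0.866400
step 6 [6y] swap r/1=313/10817: DF=(1 − 313/10817·(0.960000+0.943500+0.922500+0.872600+0.866400))/(1+313/10817) = 1687/2000 ≈ 0.843500
step 7 [7y] bond c/1=3/80: DF=(413833/400000 − 3/80·(0.960000+0.943500+0.922500+0.872600+0.866400+0.843500))/(1+3/80) = 8017/10000 ≈ 0.801700
step 8 [8y] bond c/1=13/200: DF=(1233511/1000000 − 13/200·(0.960000+0.943500+0.922500+0.872600+0.866400+0.843500+0.801700))/(1+13/200) = 487/625 ≈ 0.779200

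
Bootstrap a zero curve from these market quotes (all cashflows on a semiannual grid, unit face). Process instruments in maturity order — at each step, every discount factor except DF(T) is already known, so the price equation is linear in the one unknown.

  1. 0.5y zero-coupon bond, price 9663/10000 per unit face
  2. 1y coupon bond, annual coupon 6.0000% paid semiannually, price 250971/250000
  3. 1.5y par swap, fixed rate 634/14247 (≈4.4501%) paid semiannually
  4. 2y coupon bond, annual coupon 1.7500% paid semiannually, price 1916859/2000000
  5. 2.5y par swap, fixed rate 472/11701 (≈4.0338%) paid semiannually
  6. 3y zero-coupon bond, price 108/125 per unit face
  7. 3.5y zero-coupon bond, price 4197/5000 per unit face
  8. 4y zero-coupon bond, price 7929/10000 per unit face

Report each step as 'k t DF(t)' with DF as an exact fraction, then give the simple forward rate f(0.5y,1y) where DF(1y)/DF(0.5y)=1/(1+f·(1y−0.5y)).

step 1 [0.5y] zero: DF = P = 9663/10000 ≈ 0.966300
step 2 [1y] bond c/2=3/100: DF=(250971/250000 − 3/100·(0.966300))/(1+3/100) = 1893/2000 ≈ 0.946500
step 3 [1.5y] swap r/2=317/14247: DF=(1 − 317/14247·(0.966300+0.946500))/(1+317/14247) = 4683/5000 ≈ 0.936600
step 4 [2y] bond c/2=7/800: DF=(1916859/2000000 − 7/800·(0.966300+0.946500+0.936600))/(1+7/800) = 4627/5000 ≈ 0.925400
step 5 [2.5y] swap r/2=236/11701: DF=(1 − 236/11701·(0.966300+0.946500+0.936600+0.925400))/(1+236/11701) = 566/625 ≈ 0.905600
step 6 [3y] zero: DF = P = 108/125 ≈ 0.864000
step 7 [3.5y] zero: DF = P = 4197/5000 ≈ 0.839400
step 8 [4y] zero: DF = P = 7929/10000 ≈ 0.792900

1 1/2 9663/10000
2 1 1893/2000
3 3/2 4683/5000
4 2 4627/5000
5 5/2 566/625
6 3 108/125
7 7/2 4197/5000
8 4 7929/10000
f(0.5y,1y) = ((9663/10000)/(1893/2000) − 1)/(1/2) = 132/3155 ≈ 4.1838%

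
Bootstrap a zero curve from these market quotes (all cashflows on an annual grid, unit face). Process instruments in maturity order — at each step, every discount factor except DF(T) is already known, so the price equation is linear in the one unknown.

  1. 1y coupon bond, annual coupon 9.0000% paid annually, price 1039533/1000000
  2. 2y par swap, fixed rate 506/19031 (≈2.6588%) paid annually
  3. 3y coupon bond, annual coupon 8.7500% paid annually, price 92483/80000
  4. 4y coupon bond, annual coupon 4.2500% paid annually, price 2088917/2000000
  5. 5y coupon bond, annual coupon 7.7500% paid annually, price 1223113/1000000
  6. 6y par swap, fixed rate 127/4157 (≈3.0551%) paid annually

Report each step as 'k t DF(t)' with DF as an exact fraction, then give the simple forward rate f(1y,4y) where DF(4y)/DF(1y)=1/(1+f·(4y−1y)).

1 1 9537/10000
2 2 4747/5000
3 3 9099/10000
4 4 1109/1250
5 5 869/1000
6 6 8349/10000
f(1y,4y) = ((9537/10000)/(1109/1250) − 1)/(3) = 665/26616 ≈ 2.4985%

step 1 [1y] bond c/1=9/100: DF=(1039533/1000000 − 9/100·(0))/(1+9/100) = 9537/10000 ≈ 0.953700
step 2 [2y] swap r/1=506/19031: DF=(1 − 506/19031·(0.953700))/(1+506/19031) = 4747/5000 ≈ 0.949400
step 3 [3y] bond c/1=7/80: DF=(92483/80000 − 7/80·(0.953700+0.949400))/(1+7/80) = 9099/10000 ≈ 0.909900
step 4 [4y] bond c/1=17/400: DF=(2088917/2000000 − 17/400·(0.953700+0.949400+0.909900))/(1+17/400) = 1109/1250 ≈ 0.887200
step 5 [5y] bond c/1=31/400: DF=(1223113/1000000 − 31/400·(0.953700+0.949400+0.909900+0.887200))/(1+31/400) = 869/1000 ≈ 0.869000
step 6 [6y] swap r/1=127/4157: DF=(1 − 127/4157·(0.953700+0.949400+0.909900+0.887200+0.869000))/(1+127/4157) = 8349/10000 ≈ 0.834900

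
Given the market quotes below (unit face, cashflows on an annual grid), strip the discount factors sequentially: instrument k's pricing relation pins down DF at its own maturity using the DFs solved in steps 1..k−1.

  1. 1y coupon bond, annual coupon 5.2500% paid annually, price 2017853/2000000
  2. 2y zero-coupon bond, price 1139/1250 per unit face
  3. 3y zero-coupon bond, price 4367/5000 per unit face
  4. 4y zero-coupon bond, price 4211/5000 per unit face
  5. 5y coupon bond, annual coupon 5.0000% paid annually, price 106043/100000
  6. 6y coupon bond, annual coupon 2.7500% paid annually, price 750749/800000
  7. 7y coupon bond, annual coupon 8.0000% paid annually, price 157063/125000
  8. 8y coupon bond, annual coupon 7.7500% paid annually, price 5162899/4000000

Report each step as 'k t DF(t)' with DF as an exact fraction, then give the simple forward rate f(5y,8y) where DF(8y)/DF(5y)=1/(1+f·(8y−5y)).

step 1 [1y] bond c/1=21/400: DF=(2017853/2000000 − 21/400·(0))/(1+21/400) = 4793/5000 ≈ 0.958600
step 2 [2y] zero: DF = P = 1139/1250 ≈ 0.911200
step 3 [3y] zero: DF = P = 4367/5000 ≈ 0.873400
step 4 [4y] zero: DF = P = 4211/5000 ≈ 0.842200
step 5 [5y] bond c/1=1/20: DF=(106043/100000 − 1/20·(0.958600+0.911200+0.873400+0.842200))/(1+1/20) = 1049/1250 ≈ 0.839200
step 6 [6y] bond c/1=11/400: DF=(750749/800000 − 11/400·(0.958600+0.911200+0.873400+0.842200+0.839200))/(1+11/400) = 7949/10000 ≈ 0.794900
step 7 [7y] bond c/1=2/25: DF=(157063/125000 − 2/25·(0.958600+0.911200+0.873400+0.842200+0.839200+0.794900))/(1+2/25) = 971/1250 ≈ 0.776800
step 8 [8y] bond c/1=31/400: DF=(5162899/4000000 − 31/400·(0.958600+0.911200+0.873400+0.842200+0.839200+0.794900+0.776800))/(1+31/400) = 3833/5000 ≈ 0.766600

1 1 4793/5000
2 2 1139/1250
3 3 4367/5000
4 4 4211/5000
5 5 1049/1250
6 6 7949/10000
7 7 971/1250
8 8 3833/5000
f(5y,8y) = ((1049/1250)/(3833/5000) − 1)/(3) = 121/3833 ≈ 3.1568%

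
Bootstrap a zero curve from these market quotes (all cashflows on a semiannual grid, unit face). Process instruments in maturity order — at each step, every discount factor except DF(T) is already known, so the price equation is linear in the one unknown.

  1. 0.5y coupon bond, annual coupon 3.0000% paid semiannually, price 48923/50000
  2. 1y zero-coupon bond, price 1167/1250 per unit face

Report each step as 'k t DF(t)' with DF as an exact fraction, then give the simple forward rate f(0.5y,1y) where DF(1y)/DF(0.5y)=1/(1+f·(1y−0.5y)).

step 1 [0.5y] bond c/2=3/200: DF=(48923/50000 − 3/200·(0))/(1+3/200) = 241/250 ≈ 0.964000
step 2 [1y] zero: DF = P = 1167/1250 ≈ 0.933600

1 1/2 241/250
2 1 1167/1250
f(0.5y,1y) = ((241/250)/(1167/1250) − 1)/(1/2) = 76/1167 ≈ 6.5124%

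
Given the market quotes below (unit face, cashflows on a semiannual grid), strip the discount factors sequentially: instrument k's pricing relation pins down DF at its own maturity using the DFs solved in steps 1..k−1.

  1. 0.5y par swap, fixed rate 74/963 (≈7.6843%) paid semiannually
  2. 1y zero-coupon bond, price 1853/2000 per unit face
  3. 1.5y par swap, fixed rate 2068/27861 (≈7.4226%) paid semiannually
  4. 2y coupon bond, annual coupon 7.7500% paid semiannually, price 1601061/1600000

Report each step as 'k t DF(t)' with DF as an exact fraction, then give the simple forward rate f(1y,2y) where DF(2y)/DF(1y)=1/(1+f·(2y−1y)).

step 1 [0.5y] swap r/2=37/963: DF=(1 − 37/963·(0))/(1+37/963) = 963/1000 ≈ 0.963000
step 2 [1y] zero: DF = P = 1853/2000 ≈ 0.926500
step 3 [1.5y] swap r/2=1034/27861: DF=(1 − 1034/27861·(0.963000+0.926500))/(1+1034/27861) = 4483/5000 ≈ 0.896600
step 4 [2y] bond c/2=31/800: DF=(1601061/1600000 − 31/800·(0.963000+0.926500+0.896600))/(1+31/800) = 4297/5000 ≈ 0.859400

1 1/2 963/1000
2 1 1853/2000
3 3/2 4483/5000
4 2 4297/5000
f(1y,2y) = ((1853/2000)/(4297/5000) − 1)/(1) = 671/8594 ≈ 7.8078%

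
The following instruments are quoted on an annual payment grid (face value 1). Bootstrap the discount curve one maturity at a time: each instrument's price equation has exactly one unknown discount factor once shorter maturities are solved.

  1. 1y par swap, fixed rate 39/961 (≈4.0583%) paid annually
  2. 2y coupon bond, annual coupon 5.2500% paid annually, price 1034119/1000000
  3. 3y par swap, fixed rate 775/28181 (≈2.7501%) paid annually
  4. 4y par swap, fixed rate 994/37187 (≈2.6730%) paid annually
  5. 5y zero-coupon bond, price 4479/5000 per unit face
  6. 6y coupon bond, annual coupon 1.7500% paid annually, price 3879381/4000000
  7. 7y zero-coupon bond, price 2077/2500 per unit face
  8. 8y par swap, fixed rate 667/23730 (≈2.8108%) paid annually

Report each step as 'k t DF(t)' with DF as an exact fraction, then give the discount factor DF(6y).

1 1 961/1000
2 2 4673/5000
3 3 369/400
4 4 4503/5000
5 5 4479/5000
6 6 4369/5000
7 7 2077/2500
8 8 7999/10000
DF(6y) = 4369/5000 ≈ 0.873800

step 1 [1y] swap r/1=39/961: DF=(1 − 39/961·(0))/(1+39/961) = 961/1000 ≈ 0.961000
step 2 [2y] bond c/1=21/400: DF=(1034119/1000000 − 21/400·(0.961000))/(1+21/400) = 4673/5000 ≈ 0.934600
step 3 [3y] swap r/1=775/28181: DF=(1 − 775/28181·(0.961000+0.934600))/(1+775/28181) = 369/400 ≈ 0.922500
step 4 [4y] swap r/1=994/37187: DF=(1 − 994/37187·(0.961000+0.934600+0.922500))/(1+994/37187) = 4503/5000 ≈ 0.900600
step 5 [5y] zero: DF = P = 4479/5000 ≈ 0.895800
step 6 [6y] bond c/1=7/400: DF=(3879381/4000000 − 7/400·(0.961000+0.934600+0.922500+0.900600+0.895800))/(1+7/400) = 4369/5000 ≈ 0.873800
step 7 [7y] zero: DF = P = 2077/2500 ≈ 0.830800
step 8 [8y] swap r/1=667/23730: DF=(1 − 667/23730·(0.961000+0.934600+0.922500+0.900600+0.895800+0.873800+0.830800))/(1+667/23730) = 7999/10000 ≈ 0.799900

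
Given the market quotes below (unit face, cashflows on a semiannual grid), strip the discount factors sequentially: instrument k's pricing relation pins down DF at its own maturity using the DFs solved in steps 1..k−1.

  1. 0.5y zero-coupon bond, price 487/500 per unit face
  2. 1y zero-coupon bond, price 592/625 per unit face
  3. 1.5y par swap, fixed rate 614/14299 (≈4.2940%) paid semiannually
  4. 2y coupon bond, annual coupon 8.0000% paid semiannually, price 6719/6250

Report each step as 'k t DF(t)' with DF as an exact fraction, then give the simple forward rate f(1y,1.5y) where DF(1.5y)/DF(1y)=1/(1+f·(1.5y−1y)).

step 1 [0.5y] zero: DF = P = 487/500 ≈ 0.974000
step 2 [1y] zero: DF = P = 592/625 ≈ 0.947200
step 3 [1.5y] swap r/2=307/14299: DF=(1 − 307/14299·(0.974000+0.947200))/(1+307/14299) = 4693/5000 ≈ 0.938600
step 4 [2y] bond c/2=1/25: DF=(6719/6250 − 1/25·(0.974000+0.947200+0.938600))/(1+1/25) = 9237/10000 ≈ 0.923700

1 1/2 487/500
2 1 592/625
3 3/2 4693/5000
4 2 9237/10000
f(1y,1.5y) = ((592/625)/(4693/5000) − 1)/(1/2) = 86/4693 ≈ 1.8325%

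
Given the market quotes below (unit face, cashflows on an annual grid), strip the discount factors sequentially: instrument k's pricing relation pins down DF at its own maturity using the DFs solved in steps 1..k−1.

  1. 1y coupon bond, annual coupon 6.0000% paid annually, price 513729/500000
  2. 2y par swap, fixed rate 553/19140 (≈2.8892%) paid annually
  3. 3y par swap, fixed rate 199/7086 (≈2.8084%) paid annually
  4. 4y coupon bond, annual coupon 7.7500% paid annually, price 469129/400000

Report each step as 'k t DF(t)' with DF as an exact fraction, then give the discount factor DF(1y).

1 1 9693/10000
2 2 9447/10000
3 3 2301/2500
4 4 4423/5000
DF(1y) = 9693/10000 ≈ 0.969300

step 1 [1y] bond c/1=3/50: DF=(513729/500000 − 3/50·(0))/(1+3/50) = 9693/10000 ≈ 0.969300
step 2 [2y] swap r/1=553/19140: DF=(1 − 553/19140·(0.969300))/(1+553/19140) = 9447/10000 ≈ 0.944700
step 3 [3y] swap r/1=199/7086: DF=(1 − 199/7086·(0.969300+0.944700))/(1+199/7086) = 2301/2500 ≈ 0.920400
step 4 [4y] bond c/1=31/400: DF=(469129/400000 − 31/400·(0.969300+0.944700+0.920400))/(1+31/400) = 4423/5000 ≈ 0.884600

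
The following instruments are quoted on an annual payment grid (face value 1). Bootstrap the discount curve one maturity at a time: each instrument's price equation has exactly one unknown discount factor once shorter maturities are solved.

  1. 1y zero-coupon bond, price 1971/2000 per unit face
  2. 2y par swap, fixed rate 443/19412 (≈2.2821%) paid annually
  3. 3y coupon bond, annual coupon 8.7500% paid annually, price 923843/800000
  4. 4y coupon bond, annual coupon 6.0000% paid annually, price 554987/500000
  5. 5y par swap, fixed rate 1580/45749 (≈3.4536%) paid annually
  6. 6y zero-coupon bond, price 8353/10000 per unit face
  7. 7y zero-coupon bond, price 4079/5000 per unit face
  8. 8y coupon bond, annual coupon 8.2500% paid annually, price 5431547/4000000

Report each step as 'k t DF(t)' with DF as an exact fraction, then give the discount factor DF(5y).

step 1 [1y] zero: DF = P = 1971/2000 ≈ 0.985500
step 2 [2y] swap r/1=443/19412: DF=(1 − 443/19412·(0.985500))/(1+443/19412) = 9557/10000 ≈ 0.955700
step 3 [3y] bond c/1=7/80: DF=(923843/800000 − 7/80·(0.985500+0.955700))/(1+7/80) = 9057/10000 ≈ 0.905700
step 4 [4y] bond c/1=3/50: DF=(554987/500000 − 3/50·(0.985500+0.955700+0.905700))/(1+3/50) = 443/500 ≈ 0.886000
step 5 [5y] swap r/1=1580/45749: DF=(1 − 1580/45749·(0.985500+0.955700+0.905700+0.886000))/(1+1580/45749) = 421/500 ≈ 0.842000
step 6 [6y] zero: DF = P = 8353/10000 ≈ 0.835300
step 7 [7y] zero: DF = P = 4079/5000 ≈ 0.815800
step 8 [8y] bond c/1=33/400: DF=(5431547/4000000 − 33/400·(0.985500+0.955700+0.905700+0.886000+0.842000+0.835300+0.815800))/(1+33/400) = 7799/10000 ≈ 0.779900

1 1 1971/2000
2 2 9557/10000
3 3 9057/10000
4 4 443/500
5 5 421/500
6 6 8353/10000
7 7 4079/5000
8 8 7799/10000
DF(5y) = 421/500 ≈ 0.842000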